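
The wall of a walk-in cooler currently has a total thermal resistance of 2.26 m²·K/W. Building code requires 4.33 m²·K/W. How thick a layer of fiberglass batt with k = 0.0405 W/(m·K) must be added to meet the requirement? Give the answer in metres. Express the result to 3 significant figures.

ΔR = 4.33 − 2.26 = 2.07 m²·K/W
L = ΔR × k = 2.07 × 0.0405 = 0.08384 m

0.0838 m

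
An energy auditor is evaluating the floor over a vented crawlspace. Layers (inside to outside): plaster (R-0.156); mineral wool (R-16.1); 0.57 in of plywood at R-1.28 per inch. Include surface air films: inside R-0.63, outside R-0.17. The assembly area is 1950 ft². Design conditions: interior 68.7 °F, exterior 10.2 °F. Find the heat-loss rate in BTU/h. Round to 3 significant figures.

0.57 × 1.28 = 0.7296
R_total = 0.63 + 0.156 + 16.1 + 0.7296 + 0.17 = 17.79 ft²·°F·h/BTU
Q = A·ΔT/R = 1950 × (68.7 − 10.2) / 17.79 = 6414 BTU/h

6410 BTU/h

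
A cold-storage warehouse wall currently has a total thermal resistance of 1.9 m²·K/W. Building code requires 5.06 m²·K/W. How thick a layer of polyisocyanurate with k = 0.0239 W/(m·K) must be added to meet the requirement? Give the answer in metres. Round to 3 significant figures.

0.0755 m

ΔR = 5.06 − 1.9 = 3.16 m²·K/W
L = ΔR × k = 3.16 × 0.0239 = 0.07552 m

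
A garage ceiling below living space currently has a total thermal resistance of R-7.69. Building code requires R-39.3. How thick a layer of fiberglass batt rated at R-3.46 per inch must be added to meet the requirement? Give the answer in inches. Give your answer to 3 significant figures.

ΔR = 39.3 − 7.69 = 31.61 ft²·°F·h/BTU
L = ΔR / (R/in) = 31.61/3.46 = 9.136 in

9.14 in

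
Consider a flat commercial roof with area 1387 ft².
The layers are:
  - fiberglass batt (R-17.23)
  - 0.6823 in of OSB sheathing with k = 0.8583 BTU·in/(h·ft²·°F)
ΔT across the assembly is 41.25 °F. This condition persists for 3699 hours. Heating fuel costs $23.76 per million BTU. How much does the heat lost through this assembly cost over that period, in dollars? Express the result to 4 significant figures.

0.6823/0.8583 = 0.79494
R_total = 17.23 + 0.79494 = 18.025 ft²·°F·h/BTU
Q = 1387 × 41.25 / 18.025 = 3174.1 BTU/h
E = 3174.1 × 3699 = 11741000 BTU
Cost = 11741000/10⁶ × 23.76 = $278.97

279.0 dollars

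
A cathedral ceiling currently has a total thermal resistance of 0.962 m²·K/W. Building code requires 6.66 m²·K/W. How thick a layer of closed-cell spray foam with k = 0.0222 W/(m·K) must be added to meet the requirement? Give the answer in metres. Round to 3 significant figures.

0.126 m

ΔR = 6.66 − 0.962 = 5.698 m²·K/W
L = ΔR × k = 5.698 × 0.0222 = 0.1265 m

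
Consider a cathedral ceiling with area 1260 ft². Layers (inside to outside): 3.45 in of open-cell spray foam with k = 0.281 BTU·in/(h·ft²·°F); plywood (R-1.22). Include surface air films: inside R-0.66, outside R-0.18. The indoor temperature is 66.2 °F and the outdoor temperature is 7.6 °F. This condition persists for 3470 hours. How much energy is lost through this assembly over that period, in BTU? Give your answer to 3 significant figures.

17900000 BTU

3.45/0.281 = 12.28
R_total = 0.66 + 12.28 + 1.22 + 0.18 = 14.34 ft²·°F·h/BTU
Q = 1260 × (66.2 − 7.6) / 14.34 = 5150 BTU/h
E = 5150 × 3470 = 17870000 BTU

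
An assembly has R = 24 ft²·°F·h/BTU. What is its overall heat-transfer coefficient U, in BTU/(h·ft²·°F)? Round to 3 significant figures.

0.0417 BTU/(h·ft²·°F)

U = 1/R = 1/24 = 0.04167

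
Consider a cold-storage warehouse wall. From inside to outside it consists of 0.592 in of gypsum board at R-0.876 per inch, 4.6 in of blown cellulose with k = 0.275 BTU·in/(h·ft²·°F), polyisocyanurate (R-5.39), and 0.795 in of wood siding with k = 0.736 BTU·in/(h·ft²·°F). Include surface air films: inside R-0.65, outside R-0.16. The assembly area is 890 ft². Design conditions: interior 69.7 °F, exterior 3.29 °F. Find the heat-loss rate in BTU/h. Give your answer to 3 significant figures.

2410 BTU/h

0.592 × 0.876 = 0.5186
4.6/0.275 = 16.73
0.795/0.736 = 1.08
R_total = 0.65 + 0.5186 + 16.73 + 5.39 + 1.08 + 0.16 = 24.53 ft²·°F·h/BTU
Q = A·ΔT/R = 890 × (69.7 − 3.29) / 24.53 = 2410 BTU/h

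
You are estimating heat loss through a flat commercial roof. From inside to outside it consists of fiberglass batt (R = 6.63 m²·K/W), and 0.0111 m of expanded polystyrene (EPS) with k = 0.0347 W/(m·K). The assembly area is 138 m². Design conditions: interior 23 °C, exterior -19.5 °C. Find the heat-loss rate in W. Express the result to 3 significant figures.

0.0111/0.0347 = 0.3199
R_total = 6.63 + 0.3199 = 6.95 m²·K/W
Q = A·ΔT/R = 138 × (23 − (-19.5)) / 6.95 = 843.9 W

844 W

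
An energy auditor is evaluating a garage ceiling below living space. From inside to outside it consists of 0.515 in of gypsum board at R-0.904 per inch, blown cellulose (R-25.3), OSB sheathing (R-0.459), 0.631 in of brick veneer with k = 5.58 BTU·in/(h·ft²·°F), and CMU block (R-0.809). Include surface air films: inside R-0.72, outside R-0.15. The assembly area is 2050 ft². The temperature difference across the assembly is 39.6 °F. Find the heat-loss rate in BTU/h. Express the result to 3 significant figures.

2900 BTU/h

0.515 × 0.904 = 0.4656
0.631/5.58 = 0.1131
R_total = 0.72 + 0.4656 + 25.3 + 0.459 + 0.1131 + 0.809 + 0.15 = 28.02 ft²·°F·h/BTU
Q = A·ΔT/R = 2050 × 39.6 / 28.02 = 2898 BTU/h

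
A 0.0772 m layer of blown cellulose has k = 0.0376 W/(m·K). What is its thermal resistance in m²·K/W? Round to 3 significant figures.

2.05 m²·K/W

R = L/k = 0.0772/0.0376 = 2.053 m²·K/W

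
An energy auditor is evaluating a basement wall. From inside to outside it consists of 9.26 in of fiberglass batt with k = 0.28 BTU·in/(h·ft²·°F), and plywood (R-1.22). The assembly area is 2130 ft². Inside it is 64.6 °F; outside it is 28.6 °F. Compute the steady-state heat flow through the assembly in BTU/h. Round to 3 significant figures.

9.26/0.28 = 33.07
R_total = 33.07 + 1.22 = 34.29 ft²·°F·h/BTU
Q = A·ΔT/R = 2130 × (64.6 − 28.6) / 34.29 = 2236 BTU/h

2240 BTU/h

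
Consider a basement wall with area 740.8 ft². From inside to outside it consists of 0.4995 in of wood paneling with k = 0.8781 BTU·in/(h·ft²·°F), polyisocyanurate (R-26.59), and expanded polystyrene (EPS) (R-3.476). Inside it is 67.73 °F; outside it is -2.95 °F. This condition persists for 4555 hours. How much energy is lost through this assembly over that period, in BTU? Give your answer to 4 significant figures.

7785000 BTU

0.4995/0.8781 = 0.56884
R_total = 0.56884 + 26.59 + 3.476 = 30.635 ft²·°F·h/BTU
Q = 740.8 × (67.73 − (-2.95)) / 30.635 = 1709.2 BTU/h
E = 1709.2 × 4555 = 7785200 BTU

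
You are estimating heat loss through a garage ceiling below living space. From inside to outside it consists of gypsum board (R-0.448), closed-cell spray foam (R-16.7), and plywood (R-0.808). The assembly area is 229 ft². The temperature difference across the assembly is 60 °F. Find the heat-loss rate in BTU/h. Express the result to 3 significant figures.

765 BTU/h

R_total = 0.448 + 16.7 + 0.808 = 17.96 ft²·°F·h/BTU
Q = A·ΔT/R = 229 × 60 / 17.96 = 765.2 BTU/h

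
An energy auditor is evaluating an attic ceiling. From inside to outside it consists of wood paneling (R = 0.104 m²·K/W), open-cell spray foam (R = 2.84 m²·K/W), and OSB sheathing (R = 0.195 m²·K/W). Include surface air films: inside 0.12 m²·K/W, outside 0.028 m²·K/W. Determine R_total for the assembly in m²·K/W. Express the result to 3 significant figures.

R_total = 0.12 + 0.104 + 2.84 + 0.195 + 0.028 = 3.287 m²·K/W

3.29 m²·K/W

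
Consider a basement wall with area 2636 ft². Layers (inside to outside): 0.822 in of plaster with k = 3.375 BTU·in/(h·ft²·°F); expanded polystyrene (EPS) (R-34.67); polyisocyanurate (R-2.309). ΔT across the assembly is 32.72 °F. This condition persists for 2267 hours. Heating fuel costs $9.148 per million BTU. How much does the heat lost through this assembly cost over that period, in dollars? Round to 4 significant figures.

0.822/3.375 = 0.24356
R_total = 0.24356 + 34.67 + 2.309 = 37.223 ft²·°F·h/BTU
Q = 2636 × 32.72 / 37.223 = 2317.1 BTU/h
E = 2317.1 × 2267 = 5253000 BTU
Cost = 5253000/10⁶ × 9.148 = $48.054

48.05 dollars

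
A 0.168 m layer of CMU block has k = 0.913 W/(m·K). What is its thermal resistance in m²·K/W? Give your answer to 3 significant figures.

0.184 m²·K/W

R = L/k = 0.168/0.913 = 0.184 m²·K/W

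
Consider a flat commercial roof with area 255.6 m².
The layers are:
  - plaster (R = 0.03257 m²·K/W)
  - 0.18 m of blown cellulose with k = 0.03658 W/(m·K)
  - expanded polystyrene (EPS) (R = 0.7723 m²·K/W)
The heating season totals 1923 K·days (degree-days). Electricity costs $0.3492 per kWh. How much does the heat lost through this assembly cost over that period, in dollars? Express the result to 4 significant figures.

719.5 dollars

0.18/0.03658 = 4.9207
R_total = 0.03257 + 4.9207 + 0.7723 = 5.7256 m²·K/W
E = A × HDD × 24 / R / 1000 = 255.6 × 1923 × 24 / 5.7256 / 1000 = 2060.3 kWh
Cost = 2060.3 × 0.3492 = $719.46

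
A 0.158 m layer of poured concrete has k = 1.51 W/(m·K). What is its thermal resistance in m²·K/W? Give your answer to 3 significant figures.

0.105 m²·K/W

R = L/k = 0.158/1.51 = 0.1046 m²·K/W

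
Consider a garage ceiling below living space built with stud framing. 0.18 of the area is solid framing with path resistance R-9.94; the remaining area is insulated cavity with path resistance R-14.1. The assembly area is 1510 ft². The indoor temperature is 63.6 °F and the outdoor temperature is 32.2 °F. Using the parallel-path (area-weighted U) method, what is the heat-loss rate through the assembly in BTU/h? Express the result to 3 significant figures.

3620 BTU/h

U_eff = 0.82/14.1 + 0.18/9.94 = 0.05816 + 0.01811 = 0.07626
R_eff = 1/U_eff = 13.11 ft²·°F·h/BTU
Q = 1510 × (63.6 − 32.2) / 13.11 = 3616 BTU/h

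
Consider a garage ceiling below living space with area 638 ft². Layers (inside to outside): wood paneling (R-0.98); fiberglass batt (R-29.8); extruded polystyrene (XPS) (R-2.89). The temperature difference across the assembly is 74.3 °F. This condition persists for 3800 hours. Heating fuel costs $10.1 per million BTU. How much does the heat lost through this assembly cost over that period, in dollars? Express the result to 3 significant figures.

R_total = 0.98 + 29.8 + 2.89 = 33.67 ft²·°F·h/BTU
Q = 638 × 74.3 / 33.67 = 1408 BTU/h
E = 1408 × 3800 = 5350000 BTU
Cost = 5350000/10⁶ × 10.1 = $54.03

54.0 dollars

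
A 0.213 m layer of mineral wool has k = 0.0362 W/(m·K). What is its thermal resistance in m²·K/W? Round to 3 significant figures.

R = L/k = 0.213/0.0362 = 5.884 m²·K/W

5.88 m²·K/W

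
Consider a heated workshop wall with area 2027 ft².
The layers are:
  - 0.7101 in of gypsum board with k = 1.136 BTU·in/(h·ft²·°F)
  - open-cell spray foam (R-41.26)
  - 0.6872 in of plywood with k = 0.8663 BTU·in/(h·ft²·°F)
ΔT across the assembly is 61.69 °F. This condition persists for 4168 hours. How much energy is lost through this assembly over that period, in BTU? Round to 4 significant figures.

0.7101/1.136 = 0.62509
0.6872/0.8663 = 0.79326
R_total = 0.62509 + 41.26 + 0.79326 = 42.678 ft²·°F·h/BTU
Q = 2027 × 61.69 / 42.678 = 2930 BTU/h
E = 2930 × 4168 = 12212000 BTU

12210000 BTU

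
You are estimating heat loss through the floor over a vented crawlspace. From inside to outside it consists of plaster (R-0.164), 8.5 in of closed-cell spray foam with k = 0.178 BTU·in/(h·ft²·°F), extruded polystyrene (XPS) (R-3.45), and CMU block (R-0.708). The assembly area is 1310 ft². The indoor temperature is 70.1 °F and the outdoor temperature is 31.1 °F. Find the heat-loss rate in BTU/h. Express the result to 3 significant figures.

8.5/0.178 = 47.75
R_total = 0.164 + 47.75 + 3.45 + 0.708 = 52.07 ft²·°F·h/BTU
Q = A·ΔT/R = 1310 × (70.1 − 31.1) / 52.07 = 981.1 BTU/h

981 BTU/h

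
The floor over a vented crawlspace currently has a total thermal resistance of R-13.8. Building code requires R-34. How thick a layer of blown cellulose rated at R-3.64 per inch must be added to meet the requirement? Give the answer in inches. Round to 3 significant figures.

ΔR = 34 − 13.8 = 20.2 ft²·°F·h/BTU
L = ΔR / (R/in) = 20.2/3.64 = 5.549 in

5.55 in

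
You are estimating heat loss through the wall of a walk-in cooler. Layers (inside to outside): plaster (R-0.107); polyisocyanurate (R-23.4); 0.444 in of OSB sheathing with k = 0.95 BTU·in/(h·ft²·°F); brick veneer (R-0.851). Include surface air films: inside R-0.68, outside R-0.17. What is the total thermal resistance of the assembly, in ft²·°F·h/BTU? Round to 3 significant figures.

0.444/0.95 = 0.4674
R_total = 0.68 + 0.107 + 23.4 + 0.4674 + 0.851 + 0.17 = 25.68 ft²·°F·h/BTU

25.7 ft²·°F·h/BTU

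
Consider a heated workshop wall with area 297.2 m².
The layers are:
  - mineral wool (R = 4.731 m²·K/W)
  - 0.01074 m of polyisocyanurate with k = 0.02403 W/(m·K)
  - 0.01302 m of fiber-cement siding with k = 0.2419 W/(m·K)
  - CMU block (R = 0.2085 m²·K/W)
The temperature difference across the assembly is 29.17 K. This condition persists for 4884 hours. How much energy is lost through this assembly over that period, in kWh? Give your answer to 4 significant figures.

7783 kWh

0.01074/0.02403 = 0.44694
0.01302/0.2419 = 0.053824
R_total = 4.731 + 0.44694 + 0.053824 + 0.2085 = 5.4403 m²·K/W
Q = 297.2 × 29.17 / 5.4403 = 1593.5 W
E = 1593.5 W × 4884 h / 1000 = 7782.9 kWh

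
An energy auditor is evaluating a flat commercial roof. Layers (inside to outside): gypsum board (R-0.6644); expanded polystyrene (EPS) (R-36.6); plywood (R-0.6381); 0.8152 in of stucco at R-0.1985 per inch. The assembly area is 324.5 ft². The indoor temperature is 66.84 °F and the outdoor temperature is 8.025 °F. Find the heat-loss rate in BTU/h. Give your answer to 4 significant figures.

501.4 BTU/h

0.8152 × 0.1985 = 0.16182
R_total = 0.6644 + 36.6 + 0.6381 + 0.16182 = 38.064 ft²·°F·h/BTU
Q = A·ΔT/R = 324.5 × (66.84 − 8.025) / 38.064 = 501.4 BTU/h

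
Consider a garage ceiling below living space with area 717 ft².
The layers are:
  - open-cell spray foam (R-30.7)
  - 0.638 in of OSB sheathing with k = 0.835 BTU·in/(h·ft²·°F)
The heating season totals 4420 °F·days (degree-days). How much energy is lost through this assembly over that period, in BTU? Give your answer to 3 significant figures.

2420000 BTU

0.638/0.835 = 0.7641
R_total = 30.7 + 0.7641 = 31.46 ft²·°F·h/BTU
E = A × HDD × 24 / R = 717 × 4420 × 24 / 31.46 = 2417000 BTU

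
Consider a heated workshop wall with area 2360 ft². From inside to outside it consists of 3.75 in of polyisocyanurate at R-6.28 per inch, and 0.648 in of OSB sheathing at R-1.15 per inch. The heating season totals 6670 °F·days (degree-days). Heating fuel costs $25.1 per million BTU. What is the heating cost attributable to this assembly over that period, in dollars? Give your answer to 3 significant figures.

3.75 × 6.28 = 23.55
0.648 × 1.15 = 0.7452
R_total = 23.55 + 0.7452 = 24.3 ft²·°F·h/BTU
E = A × HDD × 24 / R = 2360 × 6670 × 24 / 24.3 = 15550000 BTU
Cost = 15550000/10⁶ × 25.1 = $390.3

390 dollars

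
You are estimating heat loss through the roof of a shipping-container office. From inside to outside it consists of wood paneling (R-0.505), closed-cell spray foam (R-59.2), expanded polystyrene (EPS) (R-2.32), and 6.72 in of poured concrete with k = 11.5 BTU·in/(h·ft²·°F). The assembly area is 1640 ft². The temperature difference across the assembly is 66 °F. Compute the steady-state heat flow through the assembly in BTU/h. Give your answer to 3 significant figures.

1730 BTU/h

6.72/11.5 = 0.5843
R_total = 0.505 + 59.2 + 2.32 + 0.5843 = 62.61 ft²·°F·h/BTU
Q = A·ΔT/R = 1640 × 66 / 62.61 = 1729 BTU/h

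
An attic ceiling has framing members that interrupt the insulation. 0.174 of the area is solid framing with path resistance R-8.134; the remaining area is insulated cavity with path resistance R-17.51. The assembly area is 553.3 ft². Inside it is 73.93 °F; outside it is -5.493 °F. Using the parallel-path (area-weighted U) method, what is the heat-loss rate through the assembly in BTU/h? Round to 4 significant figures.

U_eff = 0.826/17.51 + 0.174/8.134 = 0.047173 + 0.021392 = 0.068565
R_eff = 1/U_eff = 14.585 ft²·°F·h/BTU
Q = 553.3 × (73.93 − (-5.493)) / 14.585 = 3013.1 BTU/h

3013 BTU/h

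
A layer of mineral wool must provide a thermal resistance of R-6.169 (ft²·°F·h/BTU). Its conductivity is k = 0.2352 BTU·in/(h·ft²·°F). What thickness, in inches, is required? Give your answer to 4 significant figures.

L = R × k = 6.169 × 0.2352 = 1.4509 in

1.451 in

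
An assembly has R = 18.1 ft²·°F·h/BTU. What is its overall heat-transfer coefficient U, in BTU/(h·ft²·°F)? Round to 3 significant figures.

0.0552 BTU/(h·ft²·°F)

U = 1/R = 1/18.1 = 0.05525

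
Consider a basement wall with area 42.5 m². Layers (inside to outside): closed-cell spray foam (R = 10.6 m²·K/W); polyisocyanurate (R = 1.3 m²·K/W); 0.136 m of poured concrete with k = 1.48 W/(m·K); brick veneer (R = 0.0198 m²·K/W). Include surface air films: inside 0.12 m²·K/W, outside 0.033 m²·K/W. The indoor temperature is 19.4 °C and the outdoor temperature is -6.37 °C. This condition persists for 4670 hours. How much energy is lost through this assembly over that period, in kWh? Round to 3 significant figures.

420 kWh

0.136/1.48 = 0.09189
R_total = 0.12 + 10.6 + 1.3 + 0.09189 + 0.0198 + 0.033 = 12.16 m²·K/W
Q = 42.5 × (19.4 − (-6.37)) / 12.16 = 90.03 W
E = 90.03 W × 4670 h / 1000 = 420.5 kWh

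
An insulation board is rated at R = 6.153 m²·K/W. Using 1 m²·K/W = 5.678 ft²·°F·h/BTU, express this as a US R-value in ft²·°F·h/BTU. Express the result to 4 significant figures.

34.94 ft²·°F·h/BTU

R_US = 6.153 × 5.678 = 34.937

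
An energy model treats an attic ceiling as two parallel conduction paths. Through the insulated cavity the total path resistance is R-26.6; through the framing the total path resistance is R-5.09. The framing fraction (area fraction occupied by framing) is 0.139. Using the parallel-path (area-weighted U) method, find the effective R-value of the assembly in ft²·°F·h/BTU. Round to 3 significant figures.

U_eff = 0.861/26.6 + 0.139/5.09 = 0.03237 + 0.02731 = 0.05968
R_eff = 1/U_eff = 16.76 ft²·°F·h/BTU

16.8 ft²·°F·h/BTU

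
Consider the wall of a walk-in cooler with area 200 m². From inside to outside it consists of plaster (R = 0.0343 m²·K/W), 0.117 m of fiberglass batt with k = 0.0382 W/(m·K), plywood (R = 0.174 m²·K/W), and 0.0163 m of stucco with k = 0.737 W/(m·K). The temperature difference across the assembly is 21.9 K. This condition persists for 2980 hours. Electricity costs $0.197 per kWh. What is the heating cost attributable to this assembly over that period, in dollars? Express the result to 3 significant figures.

0.117/0.0382 = 3.063
0.0163/0.737 = 0.02212
R_total = 0.0343 + 3.063 + 0.174 + 0.02212 = 3.293 m²·K/W
Q = 200 × 21.9 / 3.293 = 1330 W
E = 1330 W × 2980 h / 1000 = 3963 kWh
Cost = 3963 × 0.197 = $780.8

781 dollars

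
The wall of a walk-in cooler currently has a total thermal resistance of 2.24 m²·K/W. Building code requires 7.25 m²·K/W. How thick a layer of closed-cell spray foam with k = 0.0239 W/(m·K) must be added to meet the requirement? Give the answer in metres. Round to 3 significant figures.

0.120 m

ΔR = 7.25 − 2.24 = 5.01 m²·K/W
L = ΔR × k = 5.01 × 0.0239 = 0.1197 m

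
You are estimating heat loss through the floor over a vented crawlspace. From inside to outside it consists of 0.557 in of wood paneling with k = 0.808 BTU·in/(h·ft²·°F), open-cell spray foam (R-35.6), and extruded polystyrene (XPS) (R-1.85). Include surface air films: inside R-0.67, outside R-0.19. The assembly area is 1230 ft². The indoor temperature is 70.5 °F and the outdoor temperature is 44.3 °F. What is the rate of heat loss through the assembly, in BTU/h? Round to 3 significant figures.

0.557/0.808 = 0.6894
R_total = 0.67 + 0.6894 + 35.6 + 1.85 + 0.19 = 39 ft²·°F·h/BTU
Q = A·ΔT/R = 1230 × (70.5 − 44.3) / 39 = 826.3 BTU/h

826 BTU/h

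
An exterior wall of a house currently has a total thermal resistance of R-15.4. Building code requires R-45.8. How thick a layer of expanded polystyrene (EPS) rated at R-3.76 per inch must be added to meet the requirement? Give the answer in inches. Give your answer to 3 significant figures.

ΔR = 45.8 − 15.4 = 30.4 ft²·°F·h/BTU
L = ΔR / (R/in) = 30.4/3.76 = 8.085 in

8.09 in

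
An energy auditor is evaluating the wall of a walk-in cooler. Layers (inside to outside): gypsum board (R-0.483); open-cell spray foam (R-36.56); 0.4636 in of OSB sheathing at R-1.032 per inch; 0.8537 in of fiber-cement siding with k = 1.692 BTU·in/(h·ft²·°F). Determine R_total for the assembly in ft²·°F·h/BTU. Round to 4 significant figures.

0.4636 × 1.032 = 0.47844
0.8537/1.692 = 0.50455
R_total = 0.483 + 36.56 + 0.47844 + 0.50455 = 38.026 ft²·°F·h/BTU

38.03 ft²·°F·h/BTU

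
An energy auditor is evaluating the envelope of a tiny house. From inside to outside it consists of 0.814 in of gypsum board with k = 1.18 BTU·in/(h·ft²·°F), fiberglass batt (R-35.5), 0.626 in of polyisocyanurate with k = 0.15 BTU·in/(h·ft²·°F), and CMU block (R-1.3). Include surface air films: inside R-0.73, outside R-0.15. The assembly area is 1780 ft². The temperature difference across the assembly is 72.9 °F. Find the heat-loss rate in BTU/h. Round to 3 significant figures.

0.814/1.18 = 0.6898
0.626/0.15 = 4.173
R_total = 0.73 + 0.6898 + 35.5 + 4.173 + 1.3 + 0.15 = 42.54 ft²·°F·h/BTU
Q = A·ΔT/R = 1780 × 72.9 / 42.54 = 3050 BTU/h

3050 BTU/h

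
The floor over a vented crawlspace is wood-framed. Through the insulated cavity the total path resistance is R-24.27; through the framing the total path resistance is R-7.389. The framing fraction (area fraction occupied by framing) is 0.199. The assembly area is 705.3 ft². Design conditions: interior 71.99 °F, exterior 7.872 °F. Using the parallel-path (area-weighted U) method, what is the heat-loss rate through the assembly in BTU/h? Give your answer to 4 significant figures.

U_eff = 0.801/24.27 + 0.199/7.389 = 0.033004 + 0.026932 = 0.059936
R_eff = 1/U_eff = 16.685 ft²·°F·h/BTU
Q = 705.3 × (71.99 − 7.872) / 16.685 = 2710.4 BTU/h

2710 BTU/h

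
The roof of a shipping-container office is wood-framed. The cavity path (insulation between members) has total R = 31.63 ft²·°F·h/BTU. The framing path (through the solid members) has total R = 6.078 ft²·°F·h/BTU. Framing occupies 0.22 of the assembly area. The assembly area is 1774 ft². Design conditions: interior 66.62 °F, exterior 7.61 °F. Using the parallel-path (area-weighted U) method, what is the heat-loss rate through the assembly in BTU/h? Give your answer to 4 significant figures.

6371 BTU/h

U_eff = 0.78/31.63 + 0.22/6.078 = 0.02466 + 0.036196 = 0.060856
R_eff = 1/U_eff = 16.432 ft²·°F·h/BTU
Q = 1774 × (66.62 − 7.61) / 16.432 = 6370.7 BTU/h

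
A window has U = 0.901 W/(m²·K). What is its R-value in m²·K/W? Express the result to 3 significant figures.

R = 1/U = 1/0.901 = 1.11

1.11 m²·K/W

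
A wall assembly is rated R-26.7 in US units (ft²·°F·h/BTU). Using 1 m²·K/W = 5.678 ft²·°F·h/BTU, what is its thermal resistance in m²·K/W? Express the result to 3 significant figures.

R_SI = 26.7/5.678 = 4.702

4.70 m²·K/W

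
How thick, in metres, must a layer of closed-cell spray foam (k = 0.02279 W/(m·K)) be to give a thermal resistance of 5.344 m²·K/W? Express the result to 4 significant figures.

L = R·k = 5.344 × 0.02279 = 0.12179 m

0.1218 m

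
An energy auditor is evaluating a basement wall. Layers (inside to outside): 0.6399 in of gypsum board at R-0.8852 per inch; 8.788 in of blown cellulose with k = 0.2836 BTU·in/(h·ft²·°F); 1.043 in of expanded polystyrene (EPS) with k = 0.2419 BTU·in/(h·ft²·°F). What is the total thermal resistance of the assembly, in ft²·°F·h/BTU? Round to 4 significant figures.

0.6399 × 0.8852 = 0.56644
8.788/0.2836 = 30.987
1.043/0.2419 = 4.3117
R_total = 0.56644 + 30.987 + 4.3117 = 35.865 ft²·°F·h/BTU

35.87 ft²·°F·h/BTU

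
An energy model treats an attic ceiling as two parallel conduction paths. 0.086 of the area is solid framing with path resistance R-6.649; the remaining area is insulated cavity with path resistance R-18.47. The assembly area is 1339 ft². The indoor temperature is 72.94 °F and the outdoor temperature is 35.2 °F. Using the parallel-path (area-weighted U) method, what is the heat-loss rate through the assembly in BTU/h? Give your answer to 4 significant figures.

3154 BTU/h

U_eff = 0.914/18.47 + 0.086/6.649 = 0.049486 + 0.012934 = 0.06242
R_eff = 1/U_eff = 16.021 ft²·°F·h/BTU
Q = 1339 × (72.94 − 35.2) / 16.021 = 3154.3 BTU/h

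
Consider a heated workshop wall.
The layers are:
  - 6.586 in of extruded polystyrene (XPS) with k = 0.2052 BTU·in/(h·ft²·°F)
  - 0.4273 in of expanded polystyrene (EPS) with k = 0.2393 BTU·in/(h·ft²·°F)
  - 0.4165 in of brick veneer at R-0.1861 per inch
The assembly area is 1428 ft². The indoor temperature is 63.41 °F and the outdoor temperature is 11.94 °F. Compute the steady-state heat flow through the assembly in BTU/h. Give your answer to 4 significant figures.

6.586/0.2052 = 32.096
0.4273/0.2393 = 1.7856
0.4165 × 0.1861 = 0.077511
R_total = 32.096 + 1.7856 + 0.077511 = 33.959 ft²·°F·h/BTU
Q = A·ΔT/R = 1428 × (63.41 − 11.94) / 33.959 = 2164.4 BTU/h

2164 BTU/h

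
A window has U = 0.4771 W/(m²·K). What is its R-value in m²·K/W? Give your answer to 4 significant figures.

2.096 m²·K/W

R = 1/U = 1/0.4771 = 2.096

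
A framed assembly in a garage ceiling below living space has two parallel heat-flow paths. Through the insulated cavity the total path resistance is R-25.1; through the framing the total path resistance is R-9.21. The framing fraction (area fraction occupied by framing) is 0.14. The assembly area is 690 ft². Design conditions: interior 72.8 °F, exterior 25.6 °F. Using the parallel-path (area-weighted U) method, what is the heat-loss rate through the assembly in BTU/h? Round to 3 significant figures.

1610 BTU/h

U_eff = 0.86/25.1 + 0.14/9.21 = 0.03426 + 0.0152 = 0.04946
R_eff = 1/U_eff = 20.22 ft²·°F·h/BTU
Q = 690 × (72.8 − 25.6) / 20.22 = 1611 BTU/h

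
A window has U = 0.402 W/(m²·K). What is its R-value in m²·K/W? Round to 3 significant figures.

2.49 m²·K/W

R = 1/U = 1/0.402 = 2.488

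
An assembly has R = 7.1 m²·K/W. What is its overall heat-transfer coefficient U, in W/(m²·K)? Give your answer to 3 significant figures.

0.141 W/(m²·K)

U = 1/R = 1/7.1 = 0.1408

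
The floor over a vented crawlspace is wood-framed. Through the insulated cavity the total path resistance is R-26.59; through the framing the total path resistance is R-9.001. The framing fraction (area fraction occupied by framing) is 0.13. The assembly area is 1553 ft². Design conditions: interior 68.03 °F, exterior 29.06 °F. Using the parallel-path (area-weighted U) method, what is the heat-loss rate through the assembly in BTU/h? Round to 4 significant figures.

2854 BTU/h

U_eff = 0.87/26.59 + 0.13/9.001 = 0.032719 + 0.014443 = 0.047162
R_eff = 1/U_eff = 21.204 ft²·°F·h/BTU
Q = 1553 × (68.03 − 29.06) / 21.204 = 2854.3 BTU/h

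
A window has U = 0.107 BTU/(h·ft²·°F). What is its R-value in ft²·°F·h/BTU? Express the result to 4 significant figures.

R = 1/U = 1/0.107 = 9.3458

9.346 ft²·°F·h/BTU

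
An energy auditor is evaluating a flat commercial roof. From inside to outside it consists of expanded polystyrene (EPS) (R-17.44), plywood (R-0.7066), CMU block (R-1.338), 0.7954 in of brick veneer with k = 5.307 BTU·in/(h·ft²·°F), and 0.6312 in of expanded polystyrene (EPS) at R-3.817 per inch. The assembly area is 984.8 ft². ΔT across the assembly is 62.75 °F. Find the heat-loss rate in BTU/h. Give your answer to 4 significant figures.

2803 BTU/h

0.7954/5.307 = 0.14988
0.6312 × 3.817 = 2.4093
R_total = 17.44 + 0.7066 + 1.338 + 0.14988 + 2.4093 = 22.044 ft²·°F·h/BTU
Q = A·ΔT/R = 984.8 × 62.75 / 22.044 = 2803.3 BTU/h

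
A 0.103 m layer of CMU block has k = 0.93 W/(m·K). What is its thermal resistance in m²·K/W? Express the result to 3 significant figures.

0.111 m²·K/W

R = L/k = 0.103/0.93 = 0.1108 m²·K/W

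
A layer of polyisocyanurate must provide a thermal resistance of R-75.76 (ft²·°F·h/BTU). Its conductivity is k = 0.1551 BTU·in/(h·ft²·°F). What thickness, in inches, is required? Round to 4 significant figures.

L = R × k = 75.76 × 0.1551 = 11.75 in

11.75 in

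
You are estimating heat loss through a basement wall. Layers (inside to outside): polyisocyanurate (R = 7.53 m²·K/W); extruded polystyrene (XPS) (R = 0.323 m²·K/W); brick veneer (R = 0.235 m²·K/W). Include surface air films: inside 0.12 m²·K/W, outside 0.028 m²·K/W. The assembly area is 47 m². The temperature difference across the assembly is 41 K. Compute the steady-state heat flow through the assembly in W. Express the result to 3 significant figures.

234 W

R_total = 0.12 + 7.53 + 0.323 + 0.235 + 0.028 = 8.236 m²·K/W
Q = A·ΔT/R = 47 × 41 / 8.236 = 234 W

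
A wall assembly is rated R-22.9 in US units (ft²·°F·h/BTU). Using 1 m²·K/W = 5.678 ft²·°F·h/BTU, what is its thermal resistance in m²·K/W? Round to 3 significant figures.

4.03 m²·K/W

R_SI = 22.9/5.678 = 4.033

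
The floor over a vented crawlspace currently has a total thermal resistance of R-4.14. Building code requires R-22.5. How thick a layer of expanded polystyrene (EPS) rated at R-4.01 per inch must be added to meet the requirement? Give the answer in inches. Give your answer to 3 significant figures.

4.58 in

ΔR = 22.5 − 4.14 = 18.36 ft²·°F·h/BTU
L = ΔR / (R/in) = 18.36/4.01 = 4.579 in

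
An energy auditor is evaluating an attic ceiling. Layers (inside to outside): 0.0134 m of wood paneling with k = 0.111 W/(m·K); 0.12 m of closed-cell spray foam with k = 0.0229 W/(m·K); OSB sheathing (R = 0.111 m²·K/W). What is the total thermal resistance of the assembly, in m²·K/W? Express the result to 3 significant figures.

0.0134/0.111 = 0.1207
0.12/0.0229 = 5.24
R_total = 0.1207 + 5.24 + 0.111 = 5.472 m²·K/W

5.47 m²·K/W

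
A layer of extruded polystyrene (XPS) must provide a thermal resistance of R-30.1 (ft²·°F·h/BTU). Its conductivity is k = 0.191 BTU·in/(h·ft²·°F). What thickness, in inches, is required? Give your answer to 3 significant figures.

5.75 in

L = R × k = 30.1 × 0.191 = 5.749 in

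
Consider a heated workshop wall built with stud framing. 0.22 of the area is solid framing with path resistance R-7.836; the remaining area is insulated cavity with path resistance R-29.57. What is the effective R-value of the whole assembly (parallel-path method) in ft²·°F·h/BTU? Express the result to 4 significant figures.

18.36 ft²·°F·h/BTU

U_eff = 0.78/29.57 + 0.22/7.836 = 0.026378 + 0.028076 = 0.054454
R_eff = 1/U_eff = 18.364 ft²·°F·h/BTU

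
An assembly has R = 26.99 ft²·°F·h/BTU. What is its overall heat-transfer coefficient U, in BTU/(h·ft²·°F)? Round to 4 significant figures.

U = 1/R = 1/26.99 = 0.037051

0.03705 BTU/(h·ft²·°F)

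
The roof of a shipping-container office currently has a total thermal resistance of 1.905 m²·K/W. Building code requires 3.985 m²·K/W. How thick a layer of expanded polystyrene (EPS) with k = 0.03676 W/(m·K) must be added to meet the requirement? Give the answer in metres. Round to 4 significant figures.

0.07646 m

ΔR = 3.985 − 1.905 = 2.08 m²·K/W
L = ΔR × k = 2.08 × 0.03676 = 0.076461 m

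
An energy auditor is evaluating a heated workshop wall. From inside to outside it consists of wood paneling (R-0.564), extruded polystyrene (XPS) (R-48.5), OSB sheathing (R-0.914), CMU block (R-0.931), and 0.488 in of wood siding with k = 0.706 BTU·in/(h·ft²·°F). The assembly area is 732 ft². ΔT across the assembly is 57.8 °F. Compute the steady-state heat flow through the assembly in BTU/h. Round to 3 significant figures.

820 BTU/h

0.488/0.706 = 0.6912
R_total = 0.564 + 48.5 + 0.914 + 0.931 + 0.6912 = 51.6 ft²·°F·h/BTU
Q = A·ΔT/R = 732 × 57.8 / 51.6 = 820 BTU/h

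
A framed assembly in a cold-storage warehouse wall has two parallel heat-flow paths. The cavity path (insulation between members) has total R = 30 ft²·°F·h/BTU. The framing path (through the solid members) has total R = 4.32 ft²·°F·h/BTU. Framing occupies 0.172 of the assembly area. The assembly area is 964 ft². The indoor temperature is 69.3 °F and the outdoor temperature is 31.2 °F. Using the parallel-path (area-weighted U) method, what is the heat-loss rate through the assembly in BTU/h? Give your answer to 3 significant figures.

2480 BTU/h

U_eff = 0.828/30 + 0.172/4.32 = 0.0276 + 0.03981 = 0.06741
R_eff = 1/U_eff = 14.83 ft²·°F·h/BTU
Q = 964 × (69.3 − 31.2) / 14.83 = 2476 BTU/h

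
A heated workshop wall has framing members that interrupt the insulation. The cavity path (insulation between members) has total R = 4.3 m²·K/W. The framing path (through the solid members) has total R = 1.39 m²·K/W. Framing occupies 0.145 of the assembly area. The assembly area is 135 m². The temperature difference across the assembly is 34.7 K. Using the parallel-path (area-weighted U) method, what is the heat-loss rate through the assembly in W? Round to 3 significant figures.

1420 W

U_eff = 0.855/4.3 + 0.145/1.39 = 0.1988 + 0.1043 = 0.3032
R_eff = 1/U_eff = 3.299 m²·K/W
Q = 135 × 34.7 / 3.299 = 1420 W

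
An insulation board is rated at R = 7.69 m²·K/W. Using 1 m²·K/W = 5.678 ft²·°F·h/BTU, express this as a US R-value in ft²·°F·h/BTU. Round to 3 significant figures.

43.7 ft²·°F·h/BTU

R_US = 7.69 × 5.678 = 43.66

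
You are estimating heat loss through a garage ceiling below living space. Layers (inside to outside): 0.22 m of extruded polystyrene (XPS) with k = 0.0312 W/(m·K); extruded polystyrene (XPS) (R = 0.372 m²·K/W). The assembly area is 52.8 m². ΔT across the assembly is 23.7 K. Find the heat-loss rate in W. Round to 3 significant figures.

169 W

0.22/0.0312 = 7.051
R_total = 7.051 + 0.372 = 7.423 m²·K/W
Q = A·ΔT/R = 52.8 × 23.7 / 7.423 = 168.6 W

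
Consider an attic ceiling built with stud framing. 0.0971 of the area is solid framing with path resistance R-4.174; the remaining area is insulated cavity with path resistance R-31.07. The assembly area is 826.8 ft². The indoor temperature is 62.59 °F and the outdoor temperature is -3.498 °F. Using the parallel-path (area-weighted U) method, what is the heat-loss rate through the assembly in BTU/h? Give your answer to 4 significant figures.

2859 BTU/h

U_eff = 0.9029/31.07 + 0.0971/4.174 = 0.02906 + 0.023263 = 0.052323
R_eff = 1/U_eff = 19.112 ft²·°F·h/BTU
Q = 826.8 × (62.59 − (-3.498)) / 19.112 = 2859 BTU/h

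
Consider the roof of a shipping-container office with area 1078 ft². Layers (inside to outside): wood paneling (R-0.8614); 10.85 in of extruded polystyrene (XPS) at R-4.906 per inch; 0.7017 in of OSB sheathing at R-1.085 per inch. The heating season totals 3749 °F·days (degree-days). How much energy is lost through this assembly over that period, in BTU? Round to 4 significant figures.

10.85 × 4.906 = 53.23
0.7017 × 1.085 = 0.76134
R_total = 0.8614 + 53.23 + 0.76134 = 54.853 ft²·°F·h/BTU
E = A × HDD × 24 / R = 1078 × 3749 × 24 / 54.853 = 1768300 BTU

1768000 BTU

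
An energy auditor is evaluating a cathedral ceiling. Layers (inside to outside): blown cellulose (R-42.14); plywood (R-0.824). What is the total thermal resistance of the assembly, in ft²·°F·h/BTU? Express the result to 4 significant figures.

42.96 ft²·°F·h/BTU

R_total = 42.14 + 0.824 = 42.964 ft²·°F·h/BTU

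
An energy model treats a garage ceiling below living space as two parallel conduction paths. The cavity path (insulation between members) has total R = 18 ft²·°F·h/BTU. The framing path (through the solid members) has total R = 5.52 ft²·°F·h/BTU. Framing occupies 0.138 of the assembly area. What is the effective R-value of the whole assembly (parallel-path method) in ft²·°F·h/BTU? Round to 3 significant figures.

13.7 ft²·°F·h/BTU

U_eff = 0.862/18 + 0.138/5.52 = 0.04789 + 0.025 = 0.07289
R_eff = 1/U_eff = 13.72 ft²·°F·h/BTU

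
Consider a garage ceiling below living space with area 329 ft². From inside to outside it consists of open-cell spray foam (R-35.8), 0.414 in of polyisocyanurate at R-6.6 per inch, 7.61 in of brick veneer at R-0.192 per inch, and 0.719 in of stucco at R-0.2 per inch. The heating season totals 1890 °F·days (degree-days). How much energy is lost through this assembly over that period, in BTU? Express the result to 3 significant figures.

372000 BTU

0.414 × 6.6 = 2.732
7.61 × 0.192 = 1.461
0.719 × 0.2 = 0.1438
R_total = 35.8 + 2.732 + 1.461 + 0.1438 = 40.14 ft²·°F·h/BTU
E = A × HDD × 24 / R = 329 × 1890 × 24 / 40.14 = 371800 BTU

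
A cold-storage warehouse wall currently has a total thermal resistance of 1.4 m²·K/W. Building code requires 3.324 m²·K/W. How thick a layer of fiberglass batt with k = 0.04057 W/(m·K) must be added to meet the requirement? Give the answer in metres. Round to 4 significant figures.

0.07806 m

ΔR = 3.324 − 1.4 = 1.924 m²·K/W
L = ΔR × k = 1.924 × 0.04057 = 0.078057 m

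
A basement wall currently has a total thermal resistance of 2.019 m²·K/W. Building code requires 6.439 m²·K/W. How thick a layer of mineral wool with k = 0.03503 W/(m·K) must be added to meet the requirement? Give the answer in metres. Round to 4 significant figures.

0.1548 m

ΔR = 6.439 − 2.019 = 4.42 m²·K/W
L = ΔR × k = 4.42 × 0.03503 = 0.15483 m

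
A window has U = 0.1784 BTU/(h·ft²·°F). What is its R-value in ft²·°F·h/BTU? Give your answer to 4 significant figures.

5.605 ft²·°F·h/BTU

R = 1/U = 1/0.1784 = 5.6054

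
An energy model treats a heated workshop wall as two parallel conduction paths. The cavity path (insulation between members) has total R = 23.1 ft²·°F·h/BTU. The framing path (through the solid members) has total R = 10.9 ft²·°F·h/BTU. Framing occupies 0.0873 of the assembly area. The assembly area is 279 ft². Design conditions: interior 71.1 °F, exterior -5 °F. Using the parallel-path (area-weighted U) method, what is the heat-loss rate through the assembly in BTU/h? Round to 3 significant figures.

U_eff = 0.9127/23.1 + 0.0873/10.9 = 0.03951 + 0.008009 = 0.04752
R_eff = 1/U_eff = 21.04 ft²·°F·h/BTU
Q = 279 × (71.1 − (-5)) / 21.04 = 1009 BTU/h

1010 BTU/h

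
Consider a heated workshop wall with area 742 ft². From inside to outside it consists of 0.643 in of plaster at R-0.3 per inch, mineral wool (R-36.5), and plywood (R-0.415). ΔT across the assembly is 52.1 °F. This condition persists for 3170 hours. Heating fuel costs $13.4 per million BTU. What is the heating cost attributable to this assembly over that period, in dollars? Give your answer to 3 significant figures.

44.3 dollars

0.643 × 0.3 = 0.1929
R_total = 0.1929 + 36.5 + 0.415 = 37.11 ft²·°F·h/BTU
Q = 742 × 52.1 / 37.11 = 1042 BTU/h
E = 1042 × 3170 = 3302000 BTU
Cost = 3302000/10⁶ × 13.4 = $44.25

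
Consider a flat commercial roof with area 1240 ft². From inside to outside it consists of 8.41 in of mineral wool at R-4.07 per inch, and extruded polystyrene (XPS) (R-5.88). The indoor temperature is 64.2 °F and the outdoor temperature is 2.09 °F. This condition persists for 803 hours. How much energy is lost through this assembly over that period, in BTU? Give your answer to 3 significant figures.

1540000 BTU

8.41 × 4.07 = 34.23
R_total = 34.23 + 5.88 = 40.11 ft²·°F·h/BTU
Q = 1240 × (64.2 − 2.09) / 40.11 = 1920 BTU/h
E = 1920 × 803 = 1542000 BTU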